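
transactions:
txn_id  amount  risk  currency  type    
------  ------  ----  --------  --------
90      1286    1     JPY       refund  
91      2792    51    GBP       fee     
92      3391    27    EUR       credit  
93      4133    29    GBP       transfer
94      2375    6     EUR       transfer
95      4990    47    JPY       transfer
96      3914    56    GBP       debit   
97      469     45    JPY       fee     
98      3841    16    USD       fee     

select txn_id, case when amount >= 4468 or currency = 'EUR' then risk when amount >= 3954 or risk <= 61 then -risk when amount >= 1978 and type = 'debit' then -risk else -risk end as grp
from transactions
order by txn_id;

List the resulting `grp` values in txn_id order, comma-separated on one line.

txn_id=90: amount >= 3954 or risk <= 61 → -1
txn_id=91: amount >= 3954 or risk <= 61 → -51
txn_id=92: amount >= 4468 or currency = 'EUR' → 27
txn_id=93: amount >= 3954 or risk <= 61 → -29
txn_id=94: amount >= 4468 or currency = 'EUR' → 6
txn_id=95: amount >= 4468 or currency = 'EUR' → 47
txn_id=96: amount >= 3954 or risk <= 61 → -56
txn_id=97: amount >= 3954 or risk <= 61 → -45
txn_id=98: amount >= 3954 or risk <= 61 → -16

-1, -51, 27, -29, 6, 47, -56, -45, -16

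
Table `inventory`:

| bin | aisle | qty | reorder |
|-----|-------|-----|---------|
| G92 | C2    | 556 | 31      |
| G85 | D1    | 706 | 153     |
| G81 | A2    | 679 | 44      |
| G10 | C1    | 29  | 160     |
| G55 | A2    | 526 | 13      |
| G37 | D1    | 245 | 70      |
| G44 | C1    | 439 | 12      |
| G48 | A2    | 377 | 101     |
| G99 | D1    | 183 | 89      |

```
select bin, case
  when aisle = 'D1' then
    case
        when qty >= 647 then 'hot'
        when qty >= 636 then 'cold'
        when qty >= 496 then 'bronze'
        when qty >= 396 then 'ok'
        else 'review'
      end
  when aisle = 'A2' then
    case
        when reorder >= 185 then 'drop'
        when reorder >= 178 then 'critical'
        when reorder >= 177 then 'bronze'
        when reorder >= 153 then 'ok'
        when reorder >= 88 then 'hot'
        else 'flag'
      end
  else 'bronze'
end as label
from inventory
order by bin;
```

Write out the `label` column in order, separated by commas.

bin=G10: aisle='C1' → outer ELSE → bronze
bin=G37: aisle='D1' → inner[ELSE] → review
bin=G44: aisle='C1' → outer ELSE → bronze
bin=G48: aisle='A2' → inner[reorder >= 88] → hot
bin=G55: aisle='A2' → inner[ELSE] → flag
bin=G81: aisle='A2' → inner[ELSE] → flag
bin=G85: aisle='D1' → inner[qty >= 647] → hot
bin=G92: aisle='C2' → outer ELSE → bronze
bin=G99: aisle='D1' → inner[ELSE] → review

bronze, review, bronze, hot, flag, flag, hot, bronze, review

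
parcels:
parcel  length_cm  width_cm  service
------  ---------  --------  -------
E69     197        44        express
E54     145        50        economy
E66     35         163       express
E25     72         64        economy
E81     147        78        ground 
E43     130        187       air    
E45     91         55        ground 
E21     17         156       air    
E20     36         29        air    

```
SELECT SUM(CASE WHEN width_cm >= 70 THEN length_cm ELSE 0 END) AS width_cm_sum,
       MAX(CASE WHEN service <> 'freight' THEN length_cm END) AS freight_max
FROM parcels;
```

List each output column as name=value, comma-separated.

[width_cm_sum: width_cm >= 70]
parcel=E69: ✗
parcel=E54: ✗
parcel=E66: ✓ → 35
parcel=E25: ✗
parcel=E81: ✓ → 147
parcel=E43: ✓ → 130
parcel=E45: ✗
parcel=E21: ✓ → 17
parcel=E20: ✗
width_cm_sum = 35 + 147 + 130 + 17 = 329
—
[freight_max: service <> 'freight']
parcel=E69: ✓ → 197
parcel=E54: ✓ → 145
parcel=E66: ✓ → 35
parcel=E25: ✓ → 72
parcel=E81: ✓ → 147
parcel=E43: ✓ → 130
parcel=E45: ✓ → 91
parcel=E21: ✓ → 17
parcel=E20: ✓ → 36
freight_max = MAX(197, 145, 35, 72, 147, 130, 91, 17, 36) = 197

width_cm_sum=329, freight_max=197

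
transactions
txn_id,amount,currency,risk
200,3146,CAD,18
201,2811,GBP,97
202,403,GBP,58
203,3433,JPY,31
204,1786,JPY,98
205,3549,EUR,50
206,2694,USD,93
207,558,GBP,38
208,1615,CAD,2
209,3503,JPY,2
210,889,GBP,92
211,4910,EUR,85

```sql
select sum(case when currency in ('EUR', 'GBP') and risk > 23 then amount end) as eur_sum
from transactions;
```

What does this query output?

13120

txn_id=200: ✗
txn_id=201: ✓ → 2811
txn_id=202: ✓ → 403
txn_id=203: ✗
txn_id=204: ✗
txn_id=205: ✓ → 3549
txn_id=206: ✗
txn_id=207: ✓ → 558
txn_id=208: ✗
txn_id=209: ✗
txn_id=210: ✓ → 889
txn_id=211: ✓ → 4910
eur_sum = 2811 + 403 + 3549 + 558 + 889 + 4910 = 13120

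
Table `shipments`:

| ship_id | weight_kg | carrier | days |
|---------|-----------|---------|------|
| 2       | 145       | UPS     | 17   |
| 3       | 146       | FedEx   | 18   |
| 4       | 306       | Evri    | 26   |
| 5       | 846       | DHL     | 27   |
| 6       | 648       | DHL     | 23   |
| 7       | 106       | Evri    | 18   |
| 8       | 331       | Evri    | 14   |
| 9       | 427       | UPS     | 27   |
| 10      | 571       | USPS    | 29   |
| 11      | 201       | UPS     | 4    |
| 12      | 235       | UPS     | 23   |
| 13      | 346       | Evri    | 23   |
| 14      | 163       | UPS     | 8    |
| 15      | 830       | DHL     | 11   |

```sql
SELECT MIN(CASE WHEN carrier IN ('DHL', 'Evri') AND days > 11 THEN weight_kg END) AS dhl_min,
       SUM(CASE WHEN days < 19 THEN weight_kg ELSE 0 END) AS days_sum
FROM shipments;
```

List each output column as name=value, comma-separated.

dhl_min=106, days_sum=1922

[dhl_min: carrier IN ('DHL', 'Evri') AND days > 11]
ship_id=2: ✗
ship_id=3: ✗
ship_id=4: ✓ → 306
ship_id=5: ✓ → 846
ship_id=6: ✓ → 648
ship_id=7: ✓ → 106
ship_id=8: ✓ → 331
ship_id=9: ✗
ship_id=10: ✗
ship_id=11: ✗
ship_id=12: ✗
ship_id=13: ✓ → 346
ship_id=14: ✗
ship_id=15: ✗
dhl_min = MIN(306, 846, 648, 106, 331, 346) = 106
—
[days_sum: days < 19]
ship_id=2: ✓ → 145
ship_id=3: ✓ → 146
ship_id=4: ✗
ship_id=5: ✗
ship_id=6: ✗
ship_id=7: ✓ → 106
ship_id=8: ✓ → 331
ship_id=9: ✗
ship_id=10: ✗
ship_id=11: ✓ → 201
ship_id=12: ✗
ship_id=13: ✗
ship_id=14: ✓ → 163
ship_id=15: ✓ → 830
days_sum = 145 + 146 + 106 + 331 + 201 + 163 + 830 = 1922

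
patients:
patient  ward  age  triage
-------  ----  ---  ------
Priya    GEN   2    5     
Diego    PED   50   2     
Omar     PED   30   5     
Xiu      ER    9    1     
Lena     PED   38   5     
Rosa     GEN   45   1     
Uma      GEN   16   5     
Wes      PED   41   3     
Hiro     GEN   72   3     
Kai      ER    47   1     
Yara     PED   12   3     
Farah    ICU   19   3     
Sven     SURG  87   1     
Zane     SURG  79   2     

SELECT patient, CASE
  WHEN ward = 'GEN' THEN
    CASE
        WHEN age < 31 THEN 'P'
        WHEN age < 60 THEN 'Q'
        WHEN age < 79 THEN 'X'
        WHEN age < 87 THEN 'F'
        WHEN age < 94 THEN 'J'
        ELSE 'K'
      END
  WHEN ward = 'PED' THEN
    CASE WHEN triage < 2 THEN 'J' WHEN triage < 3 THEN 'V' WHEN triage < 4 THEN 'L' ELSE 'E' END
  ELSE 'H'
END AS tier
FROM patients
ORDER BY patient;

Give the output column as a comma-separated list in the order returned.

V, H, X, H, E, E, P, Q, H, P, L, H, L, H

patient=Diego: ward='PED' → inner[triage < 3] → V
patient=Farah: ward='ICU' → outer ELSE → H
patient=Hiro: ward='GEN' → inner[age < 79] → X
patient=Kai: ward='ER' → outer ELSE → H
patient=Lena: ward='PED' → inner[ELSE] → E
patient=Omar: ward='PED' → inner[ELSE] → E
patient=Priya: ward='GEN' → inner[age < 31] → P
patient=Rosa: ward='GEN' → inner[age < 60] → Q
patient=Sven: ward='SURG' → outer ELSE → H
patient=Uma: ward='GEN' → inner[age < 31] → P
patient=Wes: ward='PED' → inner[triage < 4] → L
patient=Xiu: ward='ER' → outer ELSE → H
patient=Yara: ward='PED' → inner[triage < 4] → L
patient=Zane: ward='SURG' → outer ELSE → H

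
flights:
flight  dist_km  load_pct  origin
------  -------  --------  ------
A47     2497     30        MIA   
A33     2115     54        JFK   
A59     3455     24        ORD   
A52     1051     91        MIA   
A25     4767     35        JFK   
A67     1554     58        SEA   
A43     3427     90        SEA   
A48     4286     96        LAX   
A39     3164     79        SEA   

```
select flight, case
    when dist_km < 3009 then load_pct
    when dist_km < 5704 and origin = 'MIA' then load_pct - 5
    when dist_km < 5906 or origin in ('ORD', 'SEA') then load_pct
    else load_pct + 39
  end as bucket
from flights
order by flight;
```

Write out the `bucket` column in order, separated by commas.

35, 54, 79, 90, 30, 96, 91, 24, 58

flight=A25: dist_km < 5906 or origin in ('ORD', 'SEA') → 35
flight=A33: dist_km < 3009 → 54
flight=A39: dist_km < 5906 or origin in ('ORD', 'SEA') → 79
flight=A43: dist_km < 5906 or origin in ('ORD', 'SEA') → 90
flight=A47: dist_km < 3009 → 30
flight=A48: dist_km < 5906 or origin in ('ORD', 'SEA') → 96
flight=A52: dist_km < 3009 → 91
flight=A59: dist_km < 5906 or origin in ('ORD', 'SEA') → 24
flight=A67: dist_km < 3009 → 58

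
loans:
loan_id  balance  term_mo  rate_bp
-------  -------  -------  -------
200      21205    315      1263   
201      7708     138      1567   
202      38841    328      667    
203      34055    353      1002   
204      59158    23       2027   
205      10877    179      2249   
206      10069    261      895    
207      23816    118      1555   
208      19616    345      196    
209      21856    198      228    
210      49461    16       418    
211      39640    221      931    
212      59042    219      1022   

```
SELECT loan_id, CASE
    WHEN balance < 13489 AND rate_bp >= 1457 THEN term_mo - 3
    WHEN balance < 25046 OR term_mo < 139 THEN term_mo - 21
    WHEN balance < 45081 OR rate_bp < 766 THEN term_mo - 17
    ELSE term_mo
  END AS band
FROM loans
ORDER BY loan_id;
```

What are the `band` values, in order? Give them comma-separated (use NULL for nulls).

294, 135, 311, 336, 2, 176, 240, 97, 324, 177, -5, 204, 219

loan_id=200: balance < 25046 OR term_mo < 139 → 294
loan_id=201: balance < 13489 AND rate_bp >= 1457 → 135
loan_id=202: balance < 45081 OR rate_bp < 766 → 311
loan_id=203: balance < 45081 OR rate_bp < 766 → 336
loan_id=204: balance < 25046 OR term_mo < 139 → 2
loan_id=205: balance < 13489 AND rate_bp >= 1457 → 176
loan_id=206: balance < 25046 OR term_mo < 139 → 240
loan_id=207: balance < 25046 OR term_mo < 139 → 97
loan_id=208: balance < 25046 OR term_mo < 139 → 324
loan_id=209: balance < 25046 OR term_mo < 139 → 177
loan_id=210: balance < 25046 OR term_mo < 139 → -5
loan_id=211: balance < 45081 OR rate_bp < 766 → 204
loan_id=212: ELSE → 219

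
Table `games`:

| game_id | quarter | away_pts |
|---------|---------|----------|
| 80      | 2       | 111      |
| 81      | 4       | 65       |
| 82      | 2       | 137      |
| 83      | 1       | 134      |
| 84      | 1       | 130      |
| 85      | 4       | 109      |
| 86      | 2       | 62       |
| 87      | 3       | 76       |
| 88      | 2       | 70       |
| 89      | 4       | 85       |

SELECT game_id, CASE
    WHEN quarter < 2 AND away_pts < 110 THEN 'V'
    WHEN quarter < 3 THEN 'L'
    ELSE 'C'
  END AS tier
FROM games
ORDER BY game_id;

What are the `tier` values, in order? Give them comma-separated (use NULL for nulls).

game_id=80: quarter < 3 → L
game_id=81: ELSE → C
game_id=82: quarter < 3 → L
game_id=83: quarter < 3 → L
game_id=84: quarter < 3 → L
game_id=85: ELSE → C
game_id=86: quarter < 3 → L
game_id=87: ELSE → C
game_id=88: quarter < 3 → L
game_id=89: ELSE → C

L, C, L, L, L, C, L, C, L, C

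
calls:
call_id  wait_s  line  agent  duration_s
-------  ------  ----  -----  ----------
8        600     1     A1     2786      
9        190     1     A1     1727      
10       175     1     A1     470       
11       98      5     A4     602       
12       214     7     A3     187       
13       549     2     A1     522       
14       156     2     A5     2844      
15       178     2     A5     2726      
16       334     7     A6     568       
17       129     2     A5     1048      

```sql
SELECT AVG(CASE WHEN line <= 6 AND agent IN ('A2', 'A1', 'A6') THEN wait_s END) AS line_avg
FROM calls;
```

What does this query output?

call_id=8: ✓ → 600
call_id=9: ✓ → 190
call_id=10: ✓ → 175
call_id=11: ✗
call_id=12: ✗
call_id=13: ✓ → 549
call_id=14: ✗
call_id=15: ✗
call_id=16: ✗
call_id=17: ✗
line_avg = (600 + 190 + 175 + 549) / 4 = 378.5

378.5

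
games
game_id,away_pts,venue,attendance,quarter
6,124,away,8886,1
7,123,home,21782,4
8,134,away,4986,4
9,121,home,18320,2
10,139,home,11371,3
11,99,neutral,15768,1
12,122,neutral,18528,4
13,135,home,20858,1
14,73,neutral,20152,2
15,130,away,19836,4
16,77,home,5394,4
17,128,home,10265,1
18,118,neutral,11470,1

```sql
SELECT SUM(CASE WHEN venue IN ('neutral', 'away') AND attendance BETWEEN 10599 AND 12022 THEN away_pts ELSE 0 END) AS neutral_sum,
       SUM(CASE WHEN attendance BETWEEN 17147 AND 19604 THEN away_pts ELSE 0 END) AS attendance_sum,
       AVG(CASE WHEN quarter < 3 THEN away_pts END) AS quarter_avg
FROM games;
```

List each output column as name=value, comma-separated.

[neutral_sum: venue IN ('neutral', 'away') AND attendance BETWEEN 10599 AND 12022]
game_id=6: ✗
game_id=7: ✗
game_id=8: ✗
game_id=9: ✗
game_id=10: ✗
game_id=11: ✗
game_id=12: ✗
game_id=13: ✗
game_id=14: ✗
game_id=15: ✗
game_id=16: ✗
game_id=17: ✗
game_id=18: ✓ → 118
neutral_sum = 118
—
[attendance_sum: attendance BETWEEN 17147 AND 19604]
game_id=6: ✗
game_id=7: ✗
game_id=8: ✗
game_id=9: ✓ → 121
game_id=10: ✗
game_id=11: ✗
game_id=12: ✓ → 122
game_id=13: ✗
game_id=14: ✗
game_id=15: ✗
game_id=16: ✗
game_id=17: ✗
game_id=18: ✗
attendance_sum = 121 + 122 = 243
—
[quarter_avg: quarter < 3]
game_id=6: ✓ → 124
game_id=7: ✗
game_id=8: ✗
game_id=9: ✓ → 121
game_id=10: ✗
game_id=11: ✓ → 99
game_id=12: ✗
game_id=13: ✓ → 135
game_id=14: ✓ → 73
game_id=15: ✗
game_id=16: ✗
game_id=17: ✓ → 128
game_id=18: ✓ → 118
quarter_avg = (124 + 121 + 99 + 135 + 73 + 128 + 118) / 7 = 114

neutral_sum=118, attendance_sum=243, quarter_avg=114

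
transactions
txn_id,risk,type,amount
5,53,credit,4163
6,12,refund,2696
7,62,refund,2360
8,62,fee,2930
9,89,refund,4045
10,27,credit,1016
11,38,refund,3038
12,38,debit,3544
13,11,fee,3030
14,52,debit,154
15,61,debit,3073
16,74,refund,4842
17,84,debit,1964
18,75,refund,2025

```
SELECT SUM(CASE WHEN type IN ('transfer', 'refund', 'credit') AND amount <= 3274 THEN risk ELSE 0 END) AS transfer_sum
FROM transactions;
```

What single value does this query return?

txn_id=5: ✗
txn_id=6: ✓ → 12
txn_id=7: ✓ → 62
txn_id=8: ✗
txn_id=9: ✗
txn_id=10: ✓ → 27
txn_id=11: ✓ → 38
txn_id=12: ✗
txn_id=13: ✗
txn_id=14: ✗
txn_id=15: ✗
txn_id=16: ✗
txn_id=17: ✗
txn_id=18: ✓ → 75
transfer_sum = 12 + 62 + 27 + 38 + 75 = 214

214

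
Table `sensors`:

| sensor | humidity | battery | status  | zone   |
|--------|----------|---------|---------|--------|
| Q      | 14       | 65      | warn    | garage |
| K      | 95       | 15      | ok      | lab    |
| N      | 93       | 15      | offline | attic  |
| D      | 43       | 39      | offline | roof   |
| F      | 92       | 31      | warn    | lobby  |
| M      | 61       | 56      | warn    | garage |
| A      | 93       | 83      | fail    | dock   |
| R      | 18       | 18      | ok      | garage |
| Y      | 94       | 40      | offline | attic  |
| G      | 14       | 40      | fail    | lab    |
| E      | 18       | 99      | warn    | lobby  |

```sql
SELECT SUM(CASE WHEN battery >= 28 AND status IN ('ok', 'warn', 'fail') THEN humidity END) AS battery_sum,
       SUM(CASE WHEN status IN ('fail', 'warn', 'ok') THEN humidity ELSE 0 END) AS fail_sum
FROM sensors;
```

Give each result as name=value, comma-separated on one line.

[battery_sum: battery >= 28 AND status IN ('ok', 'warn', 'fail')]
sensor=Q: ✓ → 14
sensor=K: ✗
sensor=N: ✗
sensor=D: ✗
sensor=F: ✓ → 92
sensor=M: ✓ → 61
sensor=A: ✓ → 93
sensor=R: ✗
sensor=Y: ✗
sensor=G: ✓ → 14
sensor=E: ✓ → 18
battery_sum = 14 + 92 + 61 + 93 + 14 + 18 = 292
—
[fail_sum: status IN ('fail', 'warn', 'ok')]
sensor=Q: ✓ → 14
sensor=K: ✓ → 95
sensor=N: ✗
sensor=D: ✗
sensor=F: ✓ → 92
sensor=M: ✓ → 61
sensor=A: ✓ → 93
sensor=R: ✓ → 18
sensor=Y: ✗
sensor=G: ✓ → 14
sensor=E: ✓ → 18
fail_sum = 14 + 95 + 92 + 61 + 93 + 18 + 14 + 18 = 405

battery_sum=292, fail_sum=405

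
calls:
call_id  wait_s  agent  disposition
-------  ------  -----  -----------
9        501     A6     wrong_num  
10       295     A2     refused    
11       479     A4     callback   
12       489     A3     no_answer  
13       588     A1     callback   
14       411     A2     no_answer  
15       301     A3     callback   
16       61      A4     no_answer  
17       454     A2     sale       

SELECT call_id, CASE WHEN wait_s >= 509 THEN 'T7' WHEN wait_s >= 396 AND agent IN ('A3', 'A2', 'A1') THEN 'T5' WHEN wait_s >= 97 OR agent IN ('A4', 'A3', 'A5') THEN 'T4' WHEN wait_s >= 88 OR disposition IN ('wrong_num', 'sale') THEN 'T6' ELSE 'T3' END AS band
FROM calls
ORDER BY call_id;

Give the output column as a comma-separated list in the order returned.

T4, T4, T4, T5, T7, T5, T4, T4, T5

call_id=9: wait_s >= 97 OR agent IN ('A4', 'A3', 'A5') → T4
call_id=10: wait_s >= 97 OR agent IN ('A4', 'A3', 'A5') → T4
call_id=11: wait_s >= 97 OR agent IN ('A4', 'A3', 'A5') → T4
call_id=12: wait_s >= 396 AND agent IN ('A3', 'A2', 'A1') → T5
call_id=13: wait_s >= 509 → T7
call_id=14: wait_s >= 396 AND agent IN ('A3', 'A2', 'A1') → T5
call_id=15: wait_s >= 97 OR agent IN ('A4', 'A3', 'A5') → T4
call_id=16: wait_s >= 97 OR agent IN ('A4', 'A3', 'A5') → T4
call_id=17: wait_s >= 396 AND agent IN ('A3', 'A2', 'A1') → T5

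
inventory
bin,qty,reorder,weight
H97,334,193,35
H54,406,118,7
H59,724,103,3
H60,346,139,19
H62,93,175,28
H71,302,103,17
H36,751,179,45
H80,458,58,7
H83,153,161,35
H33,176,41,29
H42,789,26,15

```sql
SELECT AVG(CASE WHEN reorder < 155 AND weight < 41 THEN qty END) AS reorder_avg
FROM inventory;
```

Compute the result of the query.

bin=H97: ✗
bin=H54: ✓ → 406
bin=H59: ✓ → 724
bin=H60: ✓ → 346
bin=H62: ✗
bin=H71: ✓ → 302
bin=H36: ✗
bin=H80: ✓ → 458
bin=H83: ✗
bin=H33: ✓ → 176
bin=H42: ✓ → 789
reorder_avg = (406 + 724 + 346 + 302 + 458 + 176 + 789) / 7 = 457.2857142857

457.2857142857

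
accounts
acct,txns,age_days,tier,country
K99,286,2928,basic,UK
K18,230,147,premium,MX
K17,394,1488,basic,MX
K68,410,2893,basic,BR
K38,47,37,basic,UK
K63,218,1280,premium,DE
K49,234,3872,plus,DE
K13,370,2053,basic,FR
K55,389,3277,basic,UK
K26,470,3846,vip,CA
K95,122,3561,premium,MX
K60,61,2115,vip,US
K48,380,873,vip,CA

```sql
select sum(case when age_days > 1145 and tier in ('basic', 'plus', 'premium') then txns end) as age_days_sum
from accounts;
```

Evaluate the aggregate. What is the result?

2423

acct=K99: ✓ → 286
acct=K18: ✗
acct=K17: ✓ → 394
acct=K68: ✓ → 410
acct=K38: ✗
acct=K63: ✓ → 218
acct=K49: ✓ → 234
acct=K13: ✓ → 370
acct=K55: ✓ → 389
acct=K26: ✗
acct=K95: ✓ → 122
acct=K60: ✗
acct=K48: ✗
age_days_sum = 286 + 394 + 410 + 218 + 234 + 370 + 389 + 122 = 2423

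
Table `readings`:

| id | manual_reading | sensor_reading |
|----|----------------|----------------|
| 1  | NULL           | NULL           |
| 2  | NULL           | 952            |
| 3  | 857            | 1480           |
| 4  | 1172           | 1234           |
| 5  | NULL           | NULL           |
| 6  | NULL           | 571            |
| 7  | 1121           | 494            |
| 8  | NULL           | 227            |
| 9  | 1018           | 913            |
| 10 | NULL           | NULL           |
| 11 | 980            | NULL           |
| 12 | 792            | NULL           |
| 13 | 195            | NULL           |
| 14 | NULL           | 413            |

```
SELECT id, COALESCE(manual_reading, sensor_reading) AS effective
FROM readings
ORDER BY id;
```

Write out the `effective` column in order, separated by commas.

NULL, 952, 857, 1172, NULL, 571, 1121, 227, 1018, NULL, 980, 792, 195, 413

id=1: manual_reading=NULL, sensor_reading=NULL (all NULL) → NULL
id=2: manual_reading=NULL, sensor_reading=952 → 952
id=3: manual_reading=857 → 857
id=4: manual_reading=1172 → 1172
id=5: manual_reading=NULL, sensor_reading=NULL (all NULL) → NULL
id=6: manual_reading=NULL, sensor_reading=571 → 571
id=7: manual_reading=1121 → 1121
id=8: manual_reading=NULL, sensor_reading=227 → 227
id=9: manual_reading=1018 → 1018
id=10: manual_reading=NULL, sensor_reading=NULL (all NULL) → NULL
id=11: manual_reading=980 → 980
id=12: manual_reading=792 → 792
id=13: manual_reading=195 → 195
id=14: manual_reading=NULL, sensor_reading=413 → 413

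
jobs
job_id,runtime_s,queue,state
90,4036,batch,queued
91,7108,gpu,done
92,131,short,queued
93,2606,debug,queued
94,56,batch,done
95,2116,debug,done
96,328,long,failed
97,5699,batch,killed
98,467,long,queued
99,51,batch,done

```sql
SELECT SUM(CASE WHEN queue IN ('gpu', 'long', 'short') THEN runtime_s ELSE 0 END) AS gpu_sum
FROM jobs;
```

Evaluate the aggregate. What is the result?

job_id=90: ✗
job_id=91: ✓ → 7108
job_id=92: ✓ → 131
job_id=93: ✗
job_id=94: ✗
job_id=95: ✗
job_id=96: ✓ → 328
job_id=97: ✗
job_id=98: ✓ → 467
job_id=99: ✗
gpu_sum = 7108 + 131 + 328 + 467 = 8034

8034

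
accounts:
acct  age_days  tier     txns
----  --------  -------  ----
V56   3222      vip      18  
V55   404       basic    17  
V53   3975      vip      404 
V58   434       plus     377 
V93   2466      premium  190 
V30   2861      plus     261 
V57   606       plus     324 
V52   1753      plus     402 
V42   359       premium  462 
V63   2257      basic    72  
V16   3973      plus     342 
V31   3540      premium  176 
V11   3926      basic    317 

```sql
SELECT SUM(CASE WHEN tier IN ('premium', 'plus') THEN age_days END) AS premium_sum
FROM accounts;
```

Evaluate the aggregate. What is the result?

acct=V56: ✗
acct=V55: ✗
acct=V53: ✗
acct=V58: ✓ → 434
acct=V93: ✓ → 2466
acct=V30: ✓ → 2861
acct=V57: ✓ → 606
acct=V52: ✓ → 1753
acct=V42: ✓ → 359
acct=V63: ✗
acct=V16: ✓ → 3973
acct=V31: ✓ → 3540
acct=V11: ✗
premium_sum = 434 + 2466 + 2861 + 606 + 1753 + 359 + 3973 + 3540 = 15992

15992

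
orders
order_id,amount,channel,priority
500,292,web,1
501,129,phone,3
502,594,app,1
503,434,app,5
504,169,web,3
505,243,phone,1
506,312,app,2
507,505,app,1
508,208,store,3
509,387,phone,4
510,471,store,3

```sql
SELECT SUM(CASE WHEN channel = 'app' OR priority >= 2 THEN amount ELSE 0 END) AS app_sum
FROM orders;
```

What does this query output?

3209

order_id=500: ✗
order_id=501: ✓ → 129
order_id=502: ✓ → 594
order_id=503: ✓ → 434
order_id=504: ✓ → 169
order_id=505: ✗
order_id=506: ✓ → 312
order_id=507: ✓ → 505
order_id=508: ✓ → 208
order_id=509: ✓ → 387
order_id=510: ✓ → 471
app_sum = 129 + 594 + 434 + 169 + 312 + 505 + 208 + 387 + 471 = 3209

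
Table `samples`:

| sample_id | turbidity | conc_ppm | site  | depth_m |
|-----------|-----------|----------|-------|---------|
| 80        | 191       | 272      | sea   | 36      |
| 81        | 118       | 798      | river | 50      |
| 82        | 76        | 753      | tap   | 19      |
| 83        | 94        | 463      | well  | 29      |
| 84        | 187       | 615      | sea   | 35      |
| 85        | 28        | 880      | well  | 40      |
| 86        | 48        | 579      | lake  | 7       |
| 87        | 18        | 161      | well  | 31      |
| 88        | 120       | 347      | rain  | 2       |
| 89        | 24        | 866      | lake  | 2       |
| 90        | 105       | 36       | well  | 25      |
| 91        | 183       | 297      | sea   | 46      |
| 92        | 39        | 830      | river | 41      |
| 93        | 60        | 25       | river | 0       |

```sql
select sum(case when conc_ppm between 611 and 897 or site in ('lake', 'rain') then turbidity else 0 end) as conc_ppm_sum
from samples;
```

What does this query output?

sample_id=80: ✗
sample_id=81: ✓ → 118
sample_id=82: ✓ → 76
sample_id=83: ✗
sample_id=84: ✓ → 187
sample_id=85: ✓ → 28
sample_id=86: ✓ → 48
sample_id=87: ✗
sample_id=88: ✓ → 120
sample_id=89: ✓ → 24
sample_id=90: ✗
sample_id=91: ✗
sample_id=92: ✓ → 39
sample_id=93: ✗
conc_ppm_sum = 118 + 76 + 187 + 28 + 48 + 120 + 24 + 39 = 640

640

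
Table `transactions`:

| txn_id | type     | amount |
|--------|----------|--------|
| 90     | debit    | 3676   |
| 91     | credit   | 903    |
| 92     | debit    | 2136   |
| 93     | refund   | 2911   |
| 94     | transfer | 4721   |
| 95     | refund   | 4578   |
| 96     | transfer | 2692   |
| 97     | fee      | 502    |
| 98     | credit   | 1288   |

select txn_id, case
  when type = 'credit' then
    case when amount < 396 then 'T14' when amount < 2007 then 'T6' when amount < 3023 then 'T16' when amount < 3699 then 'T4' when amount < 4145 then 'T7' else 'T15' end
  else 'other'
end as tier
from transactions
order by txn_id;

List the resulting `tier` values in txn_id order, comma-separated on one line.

other, T6, other, other, other, other, other, other, T6

txn_id=90: type='debit' → outer ELSE → other
txn_id=91: type='credit' → inner[amount < 2007] → T6
txn_id=92: type='debit' → outer ELSE → other
txn_id=93: type='refund' → outer ELSE → other
txn_id=94: type='transfer' → outer ELSE → other
txn_id=95: type='refund' → outer ELSE → other
txn_id=96: type='transfer' → outer ELSE → other
txn_id=97: type='fee' → outer ELSE → other
txn_id=98: type='credit' → inner[amount < 2007] → T6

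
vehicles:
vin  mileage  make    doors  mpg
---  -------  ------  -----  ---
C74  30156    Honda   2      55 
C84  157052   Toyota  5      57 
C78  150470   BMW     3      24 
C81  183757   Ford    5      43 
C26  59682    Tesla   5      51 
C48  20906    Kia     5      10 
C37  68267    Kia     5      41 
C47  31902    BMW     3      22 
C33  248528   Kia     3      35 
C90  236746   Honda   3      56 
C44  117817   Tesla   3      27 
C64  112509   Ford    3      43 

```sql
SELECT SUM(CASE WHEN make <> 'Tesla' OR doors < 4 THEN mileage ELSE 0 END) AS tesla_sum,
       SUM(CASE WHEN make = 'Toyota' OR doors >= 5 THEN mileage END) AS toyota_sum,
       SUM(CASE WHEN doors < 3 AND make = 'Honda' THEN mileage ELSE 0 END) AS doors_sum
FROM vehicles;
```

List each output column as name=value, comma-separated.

tesla_sum=1358110, toyota_sum=489664, doors_sum=30156

[tesla_sum: make <> 'Tesla' OR doors < 4]
vin=C74: ✓ → 30156
vin=C84: ✓ → 157052
vin=C78: ✓ → 150470
vin=C81: ✓ → 183757
vin=C26: ✗
vin=C48: ✓ → 20906
vin=C37: ✓ → 68267
vin=C47: ✓ → 31902
vin=C33: ✓ → 248528
vin=C90: ✓ → 236746
vin=C44: ✓ → 117817
vin=C64: ✓ → 112509
tesla_sum = 30156 + 157052 + 150470 + 183757 + 20906 + 68267 + 31902 + 248528 + 236746 + 117817 + 112509 = 1358110
—
[toyota_sum: make = 'Toyota' OR doors >= 5]
vin=C74: ✗
vin=C84: ✓ → 157052
vin=C78: ✗
vin=C81: ✓ → 183757
vin=C26: ✓ → 59682
vin=C48: ✓ → 20906
vin=C37: ✓ → 68267
vin=C47: ✗
vin=C33: ✗
vin=C90: ✗
vin=C44: ✗
vin=C64: ✗
toyota_sum = 157052 + 183757 + 59682 + 20906 + 68267 = 489664
—
[doors_sum: doors < 3 AND make = 'Honda']
vin=C74: ✓ → 30156
vin=C84: ✗
vin=C78: ✗
vin=C81: ✗
vin=C26: ✗
vin=C48: ✗
vin=C37: ✗
vin=C47: ✗
vin=C33: ✗
vin=C90: ✗
vin=C44: ✗
vin=C64: ✗
doors_sum = 30156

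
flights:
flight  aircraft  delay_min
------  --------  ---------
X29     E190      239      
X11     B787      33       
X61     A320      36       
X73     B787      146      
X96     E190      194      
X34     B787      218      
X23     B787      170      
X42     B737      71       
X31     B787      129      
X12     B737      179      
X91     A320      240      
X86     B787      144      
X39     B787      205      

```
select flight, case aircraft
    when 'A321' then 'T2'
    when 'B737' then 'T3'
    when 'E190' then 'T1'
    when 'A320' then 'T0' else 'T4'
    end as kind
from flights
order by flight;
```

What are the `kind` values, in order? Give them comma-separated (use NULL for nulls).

flight=X11: ELSE → T4
flight=X12: aircraft='B737' → T3
flight=X23: ELSE → T4
flight=X29: aircraft='E190' → T1
flight=X31: ELSE → T4
flight=X34: ELSE → T4
flight=X39: ELSE → T4
flight=X42: aircraft='B737' → T3
flight=X61: aircraft='A320' → T0
flight=X73: ELSE → T4
flight=X86: ELSE → T4
flight=X91: aircraft='A320' → T0
flight=X96: aircraft='E190' → T1

T4, T3, T4, T1, T4, T4, T4, T3, T0, T4, T4, T0, T1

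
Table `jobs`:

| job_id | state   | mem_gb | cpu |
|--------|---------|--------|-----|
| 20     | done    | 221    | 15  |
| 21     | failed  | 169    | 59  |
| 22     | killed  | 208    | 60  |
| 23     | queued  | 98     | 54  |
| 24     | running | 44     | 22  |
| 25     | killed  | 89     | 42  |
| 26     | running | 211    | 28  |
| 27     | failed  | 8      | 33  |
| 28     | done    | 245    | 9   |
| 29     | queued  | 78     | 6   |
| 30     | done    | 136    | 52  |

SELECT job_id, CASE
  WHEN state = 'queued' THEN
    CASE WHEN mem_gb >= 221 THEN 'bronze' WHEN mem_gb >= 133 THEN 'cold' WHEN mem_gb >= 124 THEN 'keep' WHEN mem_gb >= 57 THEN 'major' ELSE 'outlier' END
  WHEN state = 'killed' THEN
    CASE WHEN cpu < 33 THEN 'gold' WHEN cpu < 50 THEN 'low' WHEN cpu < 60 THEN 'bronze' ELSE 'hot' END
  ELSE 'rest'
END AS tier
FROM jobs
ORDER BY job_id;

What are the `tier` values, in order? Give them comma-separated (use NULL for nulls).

rest, rest, hot, major, rest, low, rest, rest, rest, major, rest

job_id=20: state='done' → outer ELSE → rest
job_id=21: state='failed' → outer ELSE → rest
job_id=22: state='killed' → inner[ELSE] → hot
job_id=23: state='queued' → inner[mem_gb >= 57] → major
job_id=24: state='running' → outer ELSE → rest
job_id=25: state='killed' → inner[cpu < 50] → low
job_id=26: state='running' → outer ELSE → rest
job_id=27: state='failed' → outer ELSE → rest
job_id=28: state='done' → outer ELSE → rest
job_id=29: state='queued' → inner[mem_gb >= 57] → major
job_id=30: state='done' → outer ELSE → rest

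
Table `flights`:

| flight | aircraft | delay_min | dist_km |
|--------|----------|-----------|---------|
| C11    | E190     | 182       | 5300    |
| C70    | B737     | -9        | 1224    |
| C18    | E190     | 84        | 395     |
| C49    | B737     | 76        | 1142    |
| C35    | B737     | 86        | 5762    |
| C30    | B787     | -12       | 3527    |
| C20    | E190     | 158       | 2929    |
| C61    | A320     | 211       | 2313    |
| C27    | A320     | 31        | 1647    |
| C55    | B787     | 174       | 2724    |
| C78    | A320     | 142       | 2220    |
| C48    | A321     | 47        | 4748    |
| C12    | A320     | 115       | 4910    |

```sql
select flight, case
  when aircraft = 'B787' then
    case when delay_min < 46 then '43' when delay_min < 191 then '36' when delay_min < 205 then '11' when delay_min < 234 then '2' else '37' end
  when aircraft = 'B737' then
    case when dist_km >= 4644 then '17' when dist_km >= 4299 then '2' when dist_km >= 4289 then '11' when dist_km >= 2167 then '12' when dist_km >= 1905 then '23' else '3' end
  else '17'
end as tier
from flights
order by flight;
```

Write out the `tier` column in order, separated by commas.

flight=C11: aircraft='E190' → outer ELSE → 17
flight=C12: aircraft='A320' → outer ELSE → 17
flight=C18: aircraft='E190' → outer ELSE → 17
flight=C20: aircraft='E190' → outer ELSE → 17
flight=C27: aircraft='A320' → outer ELSE → 17
flight=C30: aircraft='B787' → inner[delay_min < 46] → 43
flight=C35: aircraft='B737' → inner[dist_km >= 4644] → 17
flight=C48: aircraft='A321' → outer ELSE → 17
flight=C49: aircraft='B737' → inner[ELSE] → 3
flight=C55: aircraft='B787' → inner[delay_min < 191] → 36
flight=C61: aircraft='A320' → outer ELSE → 17
flight=C70: aircraft='B737' → inner[ELSE] → 3
flight=C78: aircraft='A320' → outer ELSE → 17

17, 17, 17, 17, 17, 43, 17, 17, 3, 36, 17, 3, 17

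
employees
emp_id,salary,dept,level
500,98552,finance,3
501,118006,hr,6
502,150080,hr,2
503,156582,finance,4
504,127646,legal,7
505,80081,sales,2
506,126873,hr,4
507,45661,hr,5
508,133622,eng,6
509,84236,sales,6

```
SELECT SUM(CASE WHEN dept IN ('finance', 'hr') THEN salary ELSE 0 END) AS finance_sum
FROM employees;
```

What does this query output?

695754

emp_id=500: ✓ → 98552
emp_id=501: ✓ → 118006
emp_id=502: ✓ → 150080
emp_id=503: ✓ → 156582
emp_id=504: ✗
emp_id=505: ✗
emp_id=506: ✓ → 126873
emp_id=507: ✓ → 45661
emp_id=508: ✗
emp_id=509: ✗
finance_sum = 98552 + 118006 + 150080 + 156582 + 126873 + 45661 = 695754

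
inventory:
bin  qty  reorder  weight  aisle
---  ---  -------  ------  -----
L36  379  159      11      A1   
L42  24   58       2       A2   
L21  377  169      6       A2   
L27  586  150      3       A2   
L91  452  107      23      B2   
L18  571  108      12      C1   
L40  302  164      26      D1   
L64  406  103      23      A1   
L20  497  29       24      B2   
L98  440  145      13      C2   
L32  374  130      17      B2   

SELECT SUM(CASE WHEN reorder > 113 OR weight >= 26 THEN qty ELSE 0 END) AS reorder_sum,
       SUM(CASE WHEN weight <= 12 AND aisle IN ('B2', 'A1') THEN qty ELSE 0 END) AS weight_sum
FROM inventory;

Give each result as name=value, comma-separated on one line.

reorder_sum=2458, weight_sum=379

[reorder_sum: reorder > 113 OR weight >= 26]
bin=L36: ✓ → 379
bin=L42: ✗
bin=L21: ✓ → 377
bin=L27: ✓ → 586
bin=L91: ✗
bin=L18: ✗
bin=L40: ✓ → 302
bin=L64: ✗
bin=L20: ✗
bin=L98: ✓ → 440
bin=L32: ✓ → 374
reorder_sum = 379 + 377 + 586 + 302 + 440 + 374 = 2458
—
[weight_sum: weight <= 12 AND aisle IN ('B2', 'A1')]
bin=L36: ✓ → 379
bin=L42: ✗
bin=L21: ✗
bin=L27: ✗
bin=L91: ✗
bin=L18: ✗
bin=L40: ✗
bin=L64: ✗
bin=L20: ✗
bin=L98: ✗
bin=L32: ✗
weight_sum = 379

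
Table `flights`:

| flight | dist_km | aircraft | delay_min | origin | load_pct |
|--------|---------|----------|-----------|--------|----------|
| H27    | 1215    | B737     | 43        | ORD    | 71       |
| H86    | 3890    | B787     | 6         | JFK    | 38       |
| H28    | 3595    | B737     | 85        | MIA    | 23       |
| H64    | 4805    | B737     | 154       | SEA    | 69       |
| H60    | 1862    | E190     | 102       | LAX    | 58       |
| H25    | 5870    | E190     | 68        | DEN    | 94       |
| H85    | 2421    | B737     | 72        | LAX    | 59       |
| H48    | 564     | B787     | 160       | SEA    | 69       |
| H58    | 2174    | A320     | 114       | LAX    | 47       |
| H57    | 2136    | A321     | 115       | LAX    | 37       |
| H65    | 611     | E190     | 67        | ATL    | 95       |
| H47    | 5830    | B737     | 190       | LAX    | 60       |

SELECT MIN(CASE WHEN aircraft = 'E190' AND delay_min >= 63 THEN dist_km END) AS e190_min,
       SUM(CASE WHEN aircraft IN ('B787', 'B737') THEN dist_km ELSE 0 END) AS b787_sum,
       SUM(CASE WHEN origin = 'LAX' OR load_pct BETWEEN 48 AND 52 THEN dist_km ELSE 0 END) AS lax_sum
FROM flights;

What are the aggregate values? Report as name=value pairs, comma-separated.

[e190_min: aircraft = 'E190' AND delay_min >= 63]
flight=H27: ✗
flight=H86: ✗
flight=H28: ✗
flight=H64: ✗
flight=H60: ✓ → 1862
flight=H25: ✓ → 5870
flight=H85: ✗
flight=H48: ✗
flight=H58: ✗
flight=H57: ✗
flight=H65: ✓ → 611
flight=H47: ✗
e190_min = MIN(1862, 5870, 611) = 611
—
[b787_sum: aircraft IN ('B787', 'B737')]
flight=H27: ✓ → 1215
flight=H86: ✓ → 3890
flight=H28: ✓ → 3595
flight=H64: ✓ → 4805
flight=H60: ✗
flight=H25: ✗
flight=H85: ✓ → 2421
flight=H48: ✓ → 564
flight=H58: ✗
flight=H57: ✗
flight=H65: ✗
flight=H47: ✓ → 5830
b787_sum = 1215 + 3890 + 3595 + 4805 + 2421 + 564 + 5830 = 22320
—
[lax_sum: origin = 'LAX' OR load_pct BETWEEN 48 AND 52]
flight=H27: ✗
flight=H86: ✗
flight=H28: ✗
flight=H64: ✗
flight=H60: ✓ → 1862
flight=H25: ✗
flight=H85: ✓ → 2421
flight=H48: ✗
flight=H58: ✓ → 2174
flight=H57: ✓ → 2136
flight=H65: ✗
flight=H47: ✓ → 5830
lax_sum = 1862 + 2421 + 2174 + 2136 + 5830 = 14423

e190_min=611, b787_sum=22320, lax_sum=14423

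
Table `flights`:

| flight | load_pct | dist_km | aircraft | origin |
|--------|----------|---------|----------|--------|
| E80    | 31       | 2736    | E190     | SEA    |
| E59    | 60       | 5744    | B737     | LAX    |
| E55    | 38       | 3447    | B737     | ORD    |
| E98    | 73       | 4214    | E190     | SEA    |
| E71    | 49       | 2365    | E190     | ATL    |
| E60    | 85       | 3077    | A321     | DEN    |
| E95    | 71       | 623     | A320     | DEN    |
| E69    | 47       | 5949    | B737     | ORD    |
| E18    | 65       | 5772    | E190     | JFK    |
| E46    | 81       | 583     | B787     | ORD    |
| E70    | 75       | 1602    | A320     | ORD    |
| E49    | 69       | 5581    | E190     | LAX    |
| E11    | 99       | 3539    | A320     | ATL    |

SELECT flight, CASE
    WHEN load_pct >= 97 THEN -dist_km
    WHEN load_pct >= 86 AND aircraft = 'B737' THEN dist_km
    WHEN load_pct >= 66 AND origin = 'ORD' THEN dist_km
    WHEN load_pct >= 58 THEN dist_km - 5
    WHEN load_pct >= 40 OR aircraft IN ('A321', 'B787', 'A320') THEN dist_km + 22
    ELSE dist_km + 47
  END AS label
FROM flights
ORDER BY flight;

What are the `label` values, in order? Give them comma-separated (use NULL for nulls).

-3539, 5767, 583, 5576, 3494, 5739, 3072, 5971, 1602, 2387, 2783, 618, 4209

flight=E11: load_pct >= 97 → -3539
flight=E18: load_pct >= 58 → 5767
flight=E46: load_pct >= 66 AND origin = 'ORD' → 583
flight=E49: load_pct >= 58 → 5576
flight=E55: ELSE → 3494
flight=E59: load_pct >= 58 → 5739
flight=E60: load_pct >= 58 → 3072
flight=E69: load_pct >= 40 OR aircraft IN ('A321', 'B787', 'A320') → 5971
flight=E70: load_pct >= 66 AND origin = 'ORD' → 1602
flight=E71: load_pct >= 40 OR aircraft IN ('A321', 'B787', 'A320') → 2387
flight=E80: ELSE → 2783
flight=E95: load_pct >= 58 → 618
flight=E98: load_pct >= 58 → 4209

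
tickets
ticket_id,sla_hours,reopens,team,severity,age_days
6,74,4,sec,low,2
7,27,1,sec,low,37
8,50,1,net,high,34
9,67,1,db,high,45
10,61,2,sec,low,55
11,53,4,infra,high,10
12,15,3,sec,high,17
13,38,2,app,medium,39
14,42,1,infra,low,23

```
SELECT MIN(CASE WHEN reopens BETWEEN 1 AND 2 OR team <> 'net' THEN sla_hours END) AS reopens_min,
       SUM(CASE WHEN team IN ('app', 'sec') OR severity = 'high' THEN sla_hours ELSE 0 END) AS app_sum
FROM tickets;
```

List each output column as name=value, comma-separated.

[reopens_min: reopens BETWEEN 1 AND 2 OR team <> 'net']
ticket_id=6: ✓ → 74
ticket_id=7: ✓ → 27
ticket_id=8: ✓ → 50
ticket_id=9: ✓ → 67
ticket_id=10: ✓ → 61
ticket_id=11: ✓ → 53
ticket_id=12: ✓ → 15
ticket_id=13: ✓ → 38
ticket_id=14: ✓ → 42
reopens_min = MIN(74, 27, 50, 67, 61, 53, 15, 38, 42) = 15
—
[app_sum: team IN ('app', 'sec') OR severity = 'high']
ticket_id=6: ✓ → 74
ticket_id=7: ✓ → 27
ticket_id=8: ✓ → 50
ticket_id=9: ✓ → 67
ticket_id=10: ✓ → 61
ticket_id=11: ✓ → 53
ticket_id=12: ✓ → 15
ticket_id=13: ✓ → 38
ticket_id=14: ✗
app_sum = 74 + 27 + 50 + 67 + 61 + 53 + 15 + 38 = 385

reopens_min=15, app_sum=385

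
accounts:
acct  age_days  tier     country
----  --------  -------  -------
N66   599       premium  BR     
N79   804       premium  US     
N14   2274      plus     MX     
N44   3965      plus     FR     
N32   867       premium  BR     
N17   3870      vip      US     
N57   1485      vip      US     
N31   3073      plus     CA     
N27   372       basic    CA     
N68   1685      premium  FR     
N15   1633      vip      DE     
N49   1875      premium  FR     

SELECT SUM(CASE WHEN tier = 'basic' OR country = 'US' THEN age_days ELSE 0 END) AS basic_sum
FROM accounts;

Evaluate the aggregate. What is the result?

acct=N66: ✗
acct=N79: ✓ → 804
acct=N14: ✗
acct=N44: ✗
acct=N32: ✗
acct=N17: ✓ → 3870
acct=N57: ✓ → 1485
acct=N31: ✗
acct=N27: ✓ → 372
acct=N68: ✗
acct=N15: ✗
acct=N49: ✗
basic_sum = 804 + 3870 + 1485 + 372 = 6531

6531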